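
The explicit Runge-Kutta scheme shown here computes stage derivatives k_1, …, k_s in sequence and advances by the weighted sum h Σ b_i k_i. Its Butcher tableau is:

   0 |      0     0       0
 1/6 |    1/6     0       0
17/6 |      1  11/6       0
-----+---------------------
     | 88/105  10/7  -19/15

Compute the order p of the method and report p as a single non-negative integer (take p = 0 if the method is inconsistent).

1

b = (88/105, 10/7, -19/15)
c = (0, 1/6, 17/6)
Ac = (0, 0, 11/36)
Σ b_i: 88/105·1 + 10/7·1 + (-19/15)·1 = 1 ✓
b·c: 10/7·1/6 + (-19/15)·17/6 = -2111/630 ≠ 1/2 ⇒ order 1.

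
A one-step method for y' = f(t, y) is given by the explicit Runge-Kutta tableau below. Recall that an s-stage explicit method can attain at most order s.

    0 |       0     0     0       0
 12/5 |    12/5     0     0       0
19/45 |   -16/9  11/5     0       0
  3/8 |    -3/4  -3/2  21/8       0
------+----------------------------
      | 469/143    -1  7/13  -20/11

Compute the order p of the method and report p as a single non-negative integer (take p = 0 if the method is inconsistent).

1

b = (469/143, -1, 7/13, -20/11)
c = (0, 12/5, 19/45, 3/8)
Ac = (0, 0, 132/25, -299/120)
Σ b_i: 469/143·1 + (-1)·1 + 7/13·1 + (-20/11)·1 = 1 ✓
b·c: (-1)·12/5 + 7/13·19/45 + (-20/11)·3/8 = -36737/12870 ≠ 1/2 ⇒ order 1.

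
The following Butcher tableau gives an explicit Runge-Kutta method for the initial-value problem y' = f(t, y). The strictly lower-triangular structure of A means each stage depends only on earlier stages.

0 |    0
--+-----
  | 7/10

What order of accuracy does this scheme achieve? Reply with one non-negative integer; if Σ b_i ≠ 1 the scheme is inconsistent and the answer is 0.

b = (7/10)
c = (0)
Σ b_i: 7/10·1 = 7/10 ≠ 1 ⇒ order 0.

0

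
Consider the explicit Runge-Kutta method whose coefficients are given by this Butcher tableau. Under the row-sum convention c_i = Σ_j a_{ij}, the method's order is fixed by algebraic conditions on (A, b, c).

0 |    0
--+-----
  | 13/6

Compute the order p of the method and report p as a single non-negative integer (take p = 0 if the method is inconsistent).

0

b = (13/6)
c = (0)
Σ b_i: 13/6·1 = 13/6 ≠ 1 ⇒ order 0.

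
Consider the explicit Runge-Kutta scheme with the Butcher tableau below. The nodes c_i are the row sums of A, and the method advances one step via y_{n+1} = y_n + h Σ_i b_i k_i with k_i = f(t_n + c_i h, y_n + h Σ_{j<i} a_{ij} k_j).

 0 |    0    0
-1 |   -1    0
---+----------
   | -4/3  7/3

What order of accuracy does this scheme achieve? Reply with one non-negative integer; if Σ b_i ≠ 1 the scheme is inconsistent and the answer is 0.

1

b = (-4/3, 7/3)
c = (0, -1)
Σ b_i: (-4/3)·1 + 7/3·1 = 1 ✓
b·c: 7/3·(-1) = -7/3 ≠ 1/2 ⇒ order 1.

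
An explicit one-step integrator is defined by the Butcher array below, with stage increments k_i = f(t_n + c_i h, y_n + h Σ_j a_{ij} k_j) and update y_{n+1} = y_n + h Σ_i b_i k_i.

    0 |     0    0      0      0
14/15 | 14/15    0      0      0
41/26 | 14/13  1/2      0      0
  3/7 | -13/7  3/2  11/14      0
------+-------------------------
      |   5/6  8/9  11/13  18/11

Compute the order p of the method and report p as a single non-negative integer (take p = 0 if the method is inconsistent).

b = (5/6, 8/9, 11/13, 18/11)
c = (0, 14/15, 41/26, 3/7)
Ac = (0, 0, 7/15, 4803/1820)
Σ b_i: 5/6·1 + 8/9·1 + 11/13·1 + 18/11·1 = 10823/2574 ≠ 1 ⇒ order 0.

0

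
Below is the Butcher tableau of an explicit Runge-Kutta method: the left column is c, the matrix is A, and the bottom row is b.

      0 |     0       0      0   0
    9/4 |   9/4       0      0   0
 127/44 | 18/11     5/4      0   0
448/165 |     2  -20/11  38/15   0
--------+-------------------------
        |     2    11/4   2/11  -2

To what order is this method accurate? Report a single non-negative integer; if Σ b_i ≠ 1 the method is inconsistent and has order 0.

0

b = (2, 11/4, 2/11, -2)
c = (0, 9/4, 127/44, 448/165)
Ac = (0, 0, 45/16, 1063/330)
Σ b_i: 2·1 + 11/4·1 + 2/11·1 + (-2)·1 = 129/44 ≠ 1 ⇒ order 0.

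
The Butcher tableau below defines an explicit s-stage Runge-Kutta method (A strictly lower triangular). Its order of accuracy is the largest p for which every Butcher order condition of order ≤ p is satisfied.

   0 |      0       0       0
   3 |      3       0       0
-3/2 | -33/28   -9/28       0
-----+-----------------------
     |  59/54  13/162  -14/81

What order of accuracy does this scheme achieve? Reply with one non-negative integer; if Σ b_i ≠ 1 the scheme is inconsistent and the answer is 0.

3

b = (59/54, 13/162, -14/81)
c = (0, 3, -3/2)
Ac = (0, 0, -27/28)
Σ b_i: 59/54·1 + 13/162·1 + (-14/81)·1 = 1 ✓
b·c: 13/162·3 + (-14/81)·(-3/2) = 1/2 ✓
b·c²: 13/162·9 + (-14/81)·9/4 = 1/3 ✓
b·Ac: (-14/81)·(-27/28) = 1/6 ✓; 3 stages ⇒ order 3.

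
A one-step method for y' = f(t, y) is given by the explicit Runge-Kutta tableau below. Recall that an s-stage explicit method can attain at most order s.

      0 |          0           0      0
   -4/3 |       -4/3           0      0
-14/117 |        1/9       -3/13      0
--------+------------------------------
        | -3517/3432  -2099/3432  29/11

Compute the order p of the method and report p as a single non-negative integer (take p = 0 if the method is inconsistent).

b = (-3517/3432, -2099/3432, 29/11)
c = (0, -4/3, -14/117)
Ac = (0, 0, 4/13)
Σ b_i: (-3517/3432)·1 + (-2099/3432)·1 + 29/11·1 = 1 ✓
b·c: (-2099/3432)·(-4/3) + 29/11·(-14/117) = 1/2 ✓
b·c²: (-2099/3432)·16/9 + 29/11·196/13689 = -158038/150579 ≠ 1/3 ⇒ order 2.
b·Ac: 29/11·4/13 = 116/143 ≠ 1/6

2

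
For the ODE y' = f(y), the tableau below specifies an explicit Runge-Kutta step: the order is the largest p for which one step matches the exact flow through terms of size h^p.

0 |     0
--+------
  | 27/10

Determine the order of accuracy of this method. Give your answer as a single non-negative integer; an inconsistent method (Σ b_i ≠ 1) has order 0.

0

b = (27/10)
c = (0)
Σ b_i: 27/10·1 = 27/10 ≠ 1 ⇒ order 0.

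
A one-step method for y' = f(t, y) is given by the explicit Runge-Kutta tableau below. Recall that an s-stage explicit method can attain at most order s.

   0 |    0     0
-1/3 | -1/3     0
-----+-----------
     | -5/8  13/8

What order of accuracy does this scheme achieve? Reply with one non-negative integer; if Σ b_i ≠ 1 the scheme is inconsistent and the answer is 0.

1

b = (-5/8, 13/8)
c = (0, -1/3)
Σ b_i: (-5/8)·1 + 13/8·1 = 1 ✓
b·c: 13/8·(-1/3) = -13/24 ≠ 1/2 ⇒ order 1.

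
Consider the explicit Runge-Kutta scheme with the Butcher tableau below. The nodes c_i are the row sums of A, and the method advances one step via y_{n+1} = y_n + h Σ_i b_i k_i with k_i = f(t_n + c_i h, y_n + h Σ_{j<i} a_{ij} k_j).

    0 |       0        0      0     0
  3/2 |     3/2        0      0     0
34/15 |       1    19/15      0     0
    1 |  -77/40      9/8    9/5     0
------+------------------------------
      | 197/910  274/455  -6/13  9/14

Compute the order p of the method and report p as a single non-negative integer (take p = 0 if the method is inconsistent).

2

b = (197/910, 274/455, -6/13, 9/14)
c = (0, 3/2, 34/15, 1)
Ac = (0, 0, 19/10, 2307/400)
Σ b_i: 197/910·1 + 274/455·1 + (-6/13)·1 + 9/14·1 = 1 ✓
b·c: 274/455·3/2 + (-6/13)·34/15 + 9/14·1 = 1/2 ✓
b·c²: 274/455·9/4 + (-6/13)·1156/225 + 9/14·1 = -2549/6825 ≠ 1/3 ⇒ order 2.
b·Ac: (-6/13)·19/10 + 9/14·2307/400 = 206079/72800 ≠ 1/6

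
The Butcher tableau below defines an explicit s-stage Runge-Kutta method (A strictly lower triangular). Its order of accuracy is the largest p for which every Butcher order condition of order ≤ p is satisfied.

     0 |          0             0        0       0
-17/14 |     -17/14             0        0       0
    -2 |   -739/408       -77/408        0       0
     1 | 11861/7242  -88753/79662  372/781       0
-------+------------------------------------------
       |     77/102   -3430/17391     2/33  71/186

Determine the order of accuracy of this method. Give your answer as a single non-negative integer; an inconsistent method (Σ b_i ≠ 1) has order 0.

b = (77/102, -3430/17391, 2/33, 71/186)
c = (0, -17/14, -2, 1)
Ac = (0, 0, 11/48, 341/852)
Σ b_i: 77/102·1 + (-3430/17391)·1 + 2/33·1 + 71/186·1 = 1 ✓
b·c: (-3430/17391)·(-17/14) + 2/33·(-2) + 71/186·1 = 1/2 ✓
b·c²: (-3430/17391)·289/196 + 2/33·4 + 71/186·1 = 1/3 ✓
b·Ac: 2/33·11/48 + 71/186·341/852 = 1/6 ✓
b·c³: (-3430/17391)·(-4913/2744) + 2/33·(-8) + 71/186·1 = 1/4 ✓
b·(c∘Ac): 2/33·(-11/24) + 71/186·341/852 = 1/8 ✓
b·Ac²: 2/33·(-187/672) + 71/186·3131/11928 = 1/12 ✓
b·A²c: 71/186·31/284 = 1/24 ✓; 4 stages ⇒ order 4.

4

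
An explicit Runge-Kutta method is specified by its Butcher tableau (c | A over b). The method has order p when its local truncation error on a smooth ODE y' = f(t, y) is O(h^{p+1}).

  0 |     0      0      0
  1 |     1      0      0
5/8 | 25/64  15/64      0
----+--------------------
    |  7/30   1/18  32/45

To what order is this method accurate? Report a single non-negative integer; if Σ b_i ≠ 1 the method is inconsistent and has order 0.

b = (7/30, 1/18, 32/45)
c = (0, 1, 5/8)
Ac = (0, 0, 15/64)
Σ b_i: 7/30·1 + 1/18·1 + 32/45·1 = 1 ✓
b·c: 1/18·1 + 32/45·5/8 = 1/2 ✓
b·c²: 1/18·1 + 32/45·25/64 = 1/3 ✓
b·Ac: 32/45·15/64 = 1/6 ✓; 3 stages ⇒ order 3.

3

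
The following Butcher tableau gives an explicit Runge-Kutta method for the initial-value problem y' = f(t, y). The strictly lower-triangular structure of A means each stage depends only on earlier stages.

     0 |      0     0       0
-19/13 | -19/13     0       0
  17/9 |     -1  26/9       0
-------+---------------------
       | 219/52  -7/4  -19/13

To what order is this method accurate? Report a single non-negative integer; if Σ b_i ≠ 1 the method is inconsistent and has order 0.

b = (219/52, -7/4, -19/13)
c = (0, -19/13, 17/9)
Ac = (0, 0, -38/9)
Σ b_i: 219/52·1 + (-7/4)·1 + (-19/13)·1 = 1 ✓
b·c: (-7/4)·(-19/13) + (-19/13)·17/9 = -95/468 ≠ 1/2 ⇒ order 1.

1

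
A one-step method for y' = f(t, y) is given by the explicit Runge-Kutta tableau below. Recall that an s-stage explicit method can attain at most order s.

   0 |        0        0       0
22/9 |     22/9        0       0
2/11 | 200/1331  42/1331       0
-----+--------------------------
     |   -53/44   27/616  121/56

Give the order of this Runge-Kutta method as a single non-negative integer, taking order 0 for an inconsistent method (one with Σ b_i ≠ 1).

3

b = (-53/44, 27/616, 121/56)
c = (0, 22/9, 2/11)
Ac = (0, 0, 28/363)
Σ b_i: (-53/44)·1 + 27/616·1 + 121/56·1 = 1 ✓
b·c: 27/616·22/9 + 121/56·2/11 = 1/2 ✓
b·c²: 27/616·484/81 + 121/56·4/121 = 1/3 ✓
b·Ac: 121/56·28/363 = 1/6 ✓; 3 stages ⇒ order 3.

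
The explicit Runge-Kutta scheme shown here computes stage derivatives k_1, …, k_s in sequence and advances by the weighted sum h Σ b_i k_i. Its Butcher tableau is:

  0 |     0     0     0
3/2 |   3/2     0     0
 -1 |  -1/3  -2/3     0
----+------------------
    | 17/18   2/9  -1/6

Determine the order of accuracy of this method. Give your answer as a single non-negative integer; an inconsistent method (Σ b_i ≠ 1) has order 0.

b = (17/18, 2/9, -1/6)
c = (0, 3/2, -1)
Ac = (0, 0, -1)
Σ b_i: 17/18·1 + 2/9·1 + (-1/6)·1 = 1 ✓
b·c: 2/9·3/2 + (-1/6)·(-1) = 1/2 ✓
b·c²: 2/9·9/4 + (-1/6)·1 = 1/3 ✓
b·Ac: (-1/6)·(-1) = 1/6 ✓; 3 stages ⇒ order 3.

3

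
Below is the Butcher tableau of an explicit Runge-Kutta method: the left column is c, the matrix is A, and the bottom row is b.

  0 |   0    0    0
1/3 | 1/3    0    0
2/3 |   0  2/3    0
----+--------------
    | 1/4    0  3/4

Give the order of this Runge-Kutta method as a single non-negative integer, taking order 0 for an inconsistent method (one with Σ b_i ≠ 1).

b = (1/4, 0, 3/4)
c = (0, 1/3, 2/3)
Ac = (0, 0, 2/9)
Σ b_i: 1/4·1 + 3/4·1 = 1 ✓
b·c: 3/4·2/3 = 1/2 ✓
b·c²: 3/4·4/9 = 1/3 ✓
b·Ac: 3/4·2/9 = 1/6 ✓; 3 stages ⇒ order 3.

3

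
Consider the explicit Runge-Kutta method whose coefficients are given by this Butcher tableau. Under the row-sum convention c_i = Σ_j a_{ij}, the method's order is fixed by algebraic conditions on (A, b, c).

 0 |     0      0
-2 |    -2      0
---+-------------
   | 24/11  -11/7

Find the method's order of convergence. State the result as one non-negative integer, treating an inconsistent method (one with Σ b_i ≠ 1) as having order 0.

b = (24/11, -11/7)
c = (0, -2)
Σ b_i: 24/11·1 + (-11/7)·1 = 47/77 ≠ 1 ⇒ order 0.

0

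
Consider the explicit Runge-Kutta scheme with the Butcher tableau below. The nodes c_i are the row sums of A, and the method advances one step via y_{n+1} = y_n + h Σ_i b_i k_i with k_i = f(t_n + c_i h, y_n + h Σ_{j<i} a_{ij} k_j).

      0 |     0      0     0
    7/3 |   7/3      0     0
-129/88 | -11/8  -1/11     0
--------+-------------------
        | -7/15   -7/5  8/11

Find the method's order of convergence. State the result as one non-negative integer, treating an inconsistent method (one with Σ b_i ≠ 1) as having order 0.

0

b = (-7/15, -7/5, 8/11)
c = (0, 7/3, -129/88)
Ac = (0, 0, -7/33)
Σ b_i: (-7/15)·1 + (-7/5)·1 + 8/11·1 = -188/165 ≠ 1 ⇒ order 0.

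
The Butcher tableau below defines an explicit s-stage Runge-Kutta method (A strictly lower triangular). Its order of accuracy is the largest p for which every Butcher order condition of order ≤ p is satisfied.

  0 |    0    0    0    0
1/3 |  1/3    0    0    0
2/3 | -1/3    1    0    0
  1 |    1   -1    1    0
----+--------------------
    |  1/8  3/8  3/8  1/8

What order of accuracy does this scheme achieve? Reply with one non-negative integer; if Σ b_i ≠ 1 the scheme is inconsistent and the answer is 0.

b = (1/8, 3/8, 3/8, 1/8)
c = (0, 1/3, 2/3, 1)
Ac = (0, 0, 1/3, 1/3)
Σ b_i: 1/8·1 + 3/8·1 + 3/8·1 + 1/8·1 = 1 ✓
b·c: 3/8·1/3 + 3/8·2/3 + 1/8·1 = 1/2 ✓
b·c²: 3/8·1/9 + 3/8·4/9 + 1/8·1 = 1/3 ✓
b·Ac: 3/8·1/3 + 1/8·1/3 = 1/6 ✓
b·c³: 3/8·1/27 + 3/8·8/27 + 1/8·1 = 1/4 ✓
b·(c∘Ac): 3/8·2/9 + 1/8·1/3 = 1/8 ✓
b·Ac²: 3/8·1/9 + 1/8·1/3 = 1/12 ✓
b·A²c: 1/8·1/3 = 1/24 ✓; 4 stages ⇒ order 4.

4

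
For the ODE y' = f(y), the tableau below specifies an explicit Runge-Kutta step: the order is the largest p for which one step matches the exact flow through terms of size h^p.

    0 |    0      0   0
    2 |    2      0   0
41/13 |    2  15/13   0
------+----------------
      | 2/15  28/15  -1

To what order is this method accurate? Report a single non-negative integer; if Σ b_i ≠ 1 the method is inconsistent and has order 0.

1

b = (2/15, 28/15, -1)
c = (0, 2, 41/13)
Ac = (0, 0, 30/13)
Σ b_i: 2/15·1 + 28/15·1 + (-1)·1 = 1 ✓
b·c: 28/15·2 + (-1)·41/13 = 113/195 ≠ 1/2 ⇒ order 1.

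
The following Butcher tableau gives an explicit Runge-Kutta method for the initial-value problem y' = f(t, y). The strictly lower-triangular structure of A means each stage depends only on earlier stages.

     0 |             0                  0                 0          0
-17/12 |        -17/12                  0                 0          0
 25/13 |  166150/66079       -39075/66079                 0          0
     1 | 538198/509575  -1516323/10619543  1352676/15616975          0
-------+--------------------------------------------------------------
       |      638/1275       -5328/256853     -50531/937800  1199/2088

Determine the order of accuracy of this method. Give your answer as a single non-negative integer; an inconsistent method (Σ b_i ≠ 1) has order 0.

4

b = (638/1275, -5328/256853, -50531/937800, 1199/2088)
c = (0, -17/12, 25/13, 1)
Ac = (0, 0, 13025/15548, 1769/4796)
Σ b_i: 638/1275·1 + (-5328/256853)·1 + (-50531/937800)·1 + 1199/2088·1 = 1 ✓
b·c: (-5328/256853)·(-17/12) + (-50531/937800)·25/13 + 1199/2088·1 = 1/2 ✓
b·c²: (-5328/256853)·289/144 + (-50531/937800)·625/169 + 1199/2088·1 = 1/3 ✓
b·Ac: (-50531/937800)·13025/15548 + 1199/2088·1769/4796 = 1/6 ✓
b·c³: (-5328/256853)·(-4913/1728) + (-50531/937800)·15625/2197 + 1199/2088·1 = 1/4 ✓
b·(c∘Ac): (-50531/937800)·325625/202124 + 1199/2088·1769/4796 = 1/8 ✓
b·Ac²: (-50531/937800)·(-221425/186576) + 1199/2088·1943/57552 = 1/12 ✓
b·A²c: 1199/2088·87/1199 = 1/24 ✓; 4 stages ⇒ order 4.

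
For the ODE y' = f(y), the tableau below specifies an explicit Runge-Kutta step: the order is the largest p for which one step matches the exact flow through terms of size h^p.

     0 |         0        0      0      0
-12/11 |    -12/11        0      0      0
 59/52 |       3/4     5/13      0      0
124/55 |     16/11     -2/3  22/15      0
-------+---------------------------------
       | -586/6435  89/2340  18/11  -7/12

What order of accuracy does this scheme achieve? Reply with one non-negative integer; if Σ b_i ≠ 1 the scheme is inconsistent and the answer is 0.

b = (-586/6435, 89/2340, 18/11, -7/12)
c = (0, -12/11, 59/52, 124/55)
Ac = (0, 0, -60/143, 10259/4290)
Σ b_i: (-586/6435)·1 + 89/2340·1 + 18/11·1 + (-7/12)·1 = 1 ✓
b·c: 89/2340·(-12/11) + 18/11·59/52 + (-7/12)·124/55 = 1/2 ✓
b·c²: 89/2340·144/121 + 18/11·3481/2704 + (-7/12)·15376/3025 = -9977831/12269400 ≠ 1/3 ⇒ order 2.
b·Ac: 18/11·(-60/143) + (-7/12)·10259/4290 = -1178743/566280 ≠ 1/6

2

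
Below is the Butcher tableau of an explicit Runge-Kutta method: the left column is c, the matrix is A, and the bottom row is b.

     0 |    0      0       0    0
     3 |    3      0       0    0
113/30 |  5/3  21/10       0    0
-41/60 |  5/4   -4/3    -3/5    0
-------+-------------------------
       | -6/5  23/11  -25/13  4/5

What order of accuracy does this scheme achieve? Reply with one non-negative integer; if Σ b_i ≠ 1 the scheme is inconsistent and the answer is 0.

b = (-6/5, 23/11, -25/13, 4/5)
c = (0, 3, 113/30, -41/60)
Ac = (0, 0, 63/10, -313/50)
Σ b_i: (-6/5)·1 + 23/11·1 + (-25/13)·1 + 4/5·1 = -166/715 ≠ 1 ⇒ order 0.

0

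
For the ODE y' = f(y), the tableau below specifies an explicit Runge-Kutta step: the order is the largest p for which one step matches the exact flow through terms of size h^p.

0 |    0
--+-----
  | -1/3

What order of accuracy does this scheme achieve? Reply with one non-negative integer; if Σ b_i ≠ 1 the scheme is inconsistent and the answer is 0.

b = (-1/3)
c = (0)
Σ b_i: (-1/3)·1 = -1/3 ≠ 1 ⇒ order 0.

0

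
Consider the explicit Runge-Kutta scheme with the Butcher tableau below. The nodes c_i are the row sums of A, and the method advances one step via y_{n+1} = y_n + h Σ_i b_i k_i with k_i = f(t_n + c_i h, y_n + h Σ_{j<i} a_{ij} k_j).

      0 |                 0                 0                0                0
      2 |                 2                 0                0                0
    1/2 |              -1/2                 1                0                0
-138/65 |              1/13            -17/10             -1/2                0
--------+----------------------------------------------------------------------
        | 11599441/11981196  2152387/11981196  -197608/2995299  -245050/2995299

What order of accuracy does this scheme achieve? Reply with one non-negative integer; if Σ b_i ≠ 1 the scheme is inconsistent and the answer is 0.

b = (11599441/11981196, 2152387/11981196, -197608/2995299, -245050/2995299)
c = (0, 2, 1/2, -138/65)
Ac = (0, 0, 2, -73/20)
Σ b_i: 11599441/11981196·1 + 2152387/11981196·1 + (-197608/2995299)·1 + (-245050/2995299)·1 = 1 ✓
b·c: 2152387/11981196·2 + (-197608/2995299)·1/2 + (-245050/2995299)·(-138/65) = 1/2 ✓
b·c²: 2152387/11981196·4 + (-197608/2995299)·1/4 + (-245050/2995299)·19044/4225 = 1/3 ✓
b·Ac: (-197608/2995299)·2 + (-245050/2995299)·(-73/20) = 1/6 ✓
b·c³: 2152387/11981196·8 + (-197608/2995299)·1/8 + (-245050/2995299)·(-2628072/274625) = 143544307/64898145 ≠ 1/4 ⇒ order 3.
b·(c∘Ac): (-197608/2995299)·1 + (-245050/2995299)·5037/650 = -2096557/2995299 ≠ 1/8
b·Ac²: (-197608/2995299)·4 + (-245050/2995299)·(-277/40) = 1208719/3993732 ≠ 1/12
b·A²c: (-245050/2995299)·(-1) = 245050/2995299 ≠ 1/24

3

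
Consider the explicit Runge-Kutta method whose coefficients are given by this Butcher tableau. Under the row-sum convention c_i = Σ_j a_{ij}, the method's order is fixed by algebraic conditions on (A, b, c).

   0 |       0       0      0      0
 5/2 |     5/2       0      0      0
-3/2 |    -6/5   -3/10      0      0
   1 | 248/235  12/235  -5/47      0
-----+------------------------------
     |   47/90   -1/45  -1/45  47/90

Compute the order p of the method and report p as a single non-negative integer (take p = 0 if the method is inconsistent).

b = (47/90, -1/45, -1/45, 47/90)
c = (0, 5/2, -3/2, 1)
Ac = (0, 0, -3/4, 27/94)
Σ b_i: 47/90·1 + (-1/45)·1 + (-1/45)·1 + 47/90·1 = 1 ✓
b·c: (-1/45)·5/2 + (-1/45)·(-3/2) + 47/90·1 = 1/2 ✓
b·c²: (-1/45)·25/4 + (-1/45)·9/4 + 47/90·1 = 1/3 ✓
b·Ac: (-1/45)·(-3/4) + 47/90·27/94 = 1/6 ✓
b·c³: (-1/45)·125/8 + (-1/45)·(-27/8) + 47/90·1 = 1/4 ✓
b·(c∘Ac): (-1/45)·9/8 + 47/90·27/94 = 1/8 ✓
b·Ac²: (-1/45)·(-15/8) + 47/90·15/188 = 1/12 ✓
b·A²c: 47/90·15/188 = 1/24 ✓; 4 stages ⇒ order 4.

4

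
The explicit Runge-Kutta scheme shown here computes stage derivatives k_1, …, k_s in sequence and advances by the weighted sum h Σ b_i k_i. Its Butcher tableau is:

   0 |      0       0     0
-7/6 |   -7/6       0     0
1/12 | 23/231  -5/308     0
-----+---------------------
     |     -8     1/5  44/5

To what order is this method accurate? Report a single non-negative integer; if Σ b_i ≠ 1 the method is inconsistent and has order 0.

b = (-8, 1/5, 44/5)
c = (0, -7/6, 1/12)
Ac = (0, 0, 5/264)
Σ b_i: (-8)·1 + 1/5·1 + 44/5·1 = 1 ✓
b·c: 1/5·(-7/6) + 44/5·1/12 = 1/2 ✓
b·c²: 1/5·49/36 + 44/5·1/144 = 1/3 ✓
b·Ac: 44/5·5/264 = 1/6 ✓; 3 stages ⇒ order 3.

3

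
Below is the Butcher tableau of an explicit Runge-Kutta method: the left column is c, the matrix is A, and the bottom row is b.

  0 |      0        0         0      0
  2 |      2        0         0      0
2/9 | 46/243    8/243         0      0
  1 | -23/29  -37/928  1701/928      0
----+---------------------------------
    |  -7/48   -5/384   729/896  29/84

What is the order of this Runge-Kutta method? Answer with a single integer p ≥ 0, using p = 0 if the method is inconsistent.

b = (-7/48, -5/384, 729/896, 29/84)
c = (0, 2, 2/9, 1)
Ac = (0, 0, 16/243, 19/58)
Σ b_i: (-7/48)·1 + (-5/384)·1 + 729/896·1 + 29/84·1 = 1 ✓
b·c: (-5/384)·2 + 729/896·2/9 + 29/84·1 = 1/2 ✓
b·c²: (-5/384)·4 + 729/896·4/81 + 29/84·1 = 1/3 ✓
b·Ac: 729/896·16/243 + 29/84·19/58 = 1/6 ✓
b·c³: (-5/384)·8 + 729/896·8/729 + 29/84·1 = 1/4 ✓
b·(c∘Ac): 729/896·32/2187 + 29/84·19/58 = 1/8 ✓
b·Ac²: 729/896·32/243 + 29/84·(-2/29) = 1/12 ✓
b·A²c: 29/84·7/58 = 1/24 ✓; 4 stages ⇒ order 4.

4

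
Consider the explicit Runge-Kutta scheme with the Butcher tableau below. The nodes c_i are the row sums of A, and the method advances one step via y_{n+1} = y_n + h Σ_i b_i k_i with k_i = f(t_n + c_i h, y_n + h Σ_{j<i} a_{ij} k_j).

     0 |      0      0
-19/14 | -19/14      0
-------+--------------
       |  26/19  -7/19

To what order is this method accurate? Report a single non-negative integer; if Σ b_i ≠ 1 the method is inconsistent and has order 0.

b = (26/19, -7/19)
c = (0, -19/14)
Σ b_i: 26/19·1 + (-7/19)·1 = 1 ✓
b·c: (-7/19)·(-19/14) = 1/2 ✓; 2 stages ⇒ order 2.

2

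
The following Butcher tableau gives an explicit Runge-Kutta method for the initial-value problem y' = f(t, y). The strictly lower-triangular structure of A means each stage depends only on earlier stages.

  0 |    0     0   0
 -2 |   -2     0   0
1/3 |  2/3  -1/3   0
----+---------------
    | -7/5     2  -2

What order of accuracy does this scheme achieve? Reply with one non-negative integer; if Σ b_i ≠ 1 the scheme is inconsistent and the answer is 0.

0

b = (-7/5, 2, -2)
c = (0, -2, 1/3)
Ac = (0, 0, 2/3)
Σ b_i: (-7/5)·1 + 2·1 + (-2)·1 = -7/5 ≠ 1 ⇒ order 0.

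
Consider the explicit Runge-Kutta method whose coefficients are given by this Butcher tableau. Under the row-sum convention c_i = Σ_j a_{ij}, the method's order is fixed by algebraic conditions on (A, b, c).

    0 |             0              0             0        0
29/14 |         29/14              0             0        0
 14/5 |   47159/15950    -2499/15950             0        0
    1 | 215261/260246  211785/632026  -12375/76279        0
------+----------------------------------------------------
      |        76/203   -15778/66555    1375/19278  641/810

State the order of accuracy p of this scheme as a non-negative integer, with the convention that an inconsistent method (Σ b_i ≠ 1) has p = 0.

b = (76/203, -15778/66555, 1375/19278, 641/810)
c = (0, 29/14, 14/5, 1)
Ac = (0, 0, -357/1100, 615/2564)
Σ b_i: 76/203·1 + (-15778/66555)·1 + 1375/19278·1 + 641/810·1 = 1 ✓
b·c: (-15778/66555)·29/14 + 1375/19278·14/5 + 641/810·1 = 1/2 ✓
b·c²: (-15778/66555)·841/196 + 1375/19278·196/25 + 641/810·1 = 1/3 ✓
b·Ac: 1375/19278·(-357/1100) + 641/810·615/2564 = 1/6 ✓
b·c³: (-15778/66555)·24389/2744 + 1375/19278·2744/125 + 641/810·1 = 1/4 ✓
b·(c∘Ac): 1375/19278·(-2499/2750) + 641/810·615/2564 = 1/8 ✓
b·Ac²: 1375/19278·(-1479/2200) + 641/810·5955/35896 = 1/12 ✓
b·A²c: 641/810·135/2564 = 1/24 ✓; 4 stages ⇒ order 4.

4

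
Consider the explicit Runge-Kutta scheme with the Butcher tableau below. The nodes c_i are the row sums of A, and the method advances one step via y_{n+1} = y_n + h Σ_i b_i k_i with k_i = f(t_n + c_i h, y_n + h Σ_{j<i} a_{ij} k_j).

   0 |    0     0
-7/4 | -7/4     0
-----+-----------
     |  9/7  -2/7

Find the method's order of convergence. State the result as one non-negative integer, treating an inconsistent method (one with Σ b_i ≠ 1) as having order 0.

2

b = (9/7, -2/7)
c = (0, -7/4)
Σ b_i: 9/7·1 + (-2/7)·1 = 1 ✓
b·c: (-2/7)·(-7/4) = 1/2 ✓; 2 stages ⇒ order 2.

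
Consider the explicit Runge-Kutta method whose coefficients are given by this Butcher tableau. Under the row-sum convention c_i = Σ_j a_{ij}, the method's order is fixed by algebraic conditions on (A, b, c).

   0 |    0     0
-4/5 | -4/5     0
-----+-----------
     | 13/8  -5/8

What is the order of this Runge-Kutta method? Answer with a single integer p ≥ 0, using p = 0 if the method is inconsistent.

2

b = (13/8, -5/8)
c = (0, -4/5)
Σ b_i: 13/8·1 + (-5/8)·1 = 1 ✓
b·c: (-5/8)·(-4/5) = 1/2 ✓; 2 stages ⇒ order 2.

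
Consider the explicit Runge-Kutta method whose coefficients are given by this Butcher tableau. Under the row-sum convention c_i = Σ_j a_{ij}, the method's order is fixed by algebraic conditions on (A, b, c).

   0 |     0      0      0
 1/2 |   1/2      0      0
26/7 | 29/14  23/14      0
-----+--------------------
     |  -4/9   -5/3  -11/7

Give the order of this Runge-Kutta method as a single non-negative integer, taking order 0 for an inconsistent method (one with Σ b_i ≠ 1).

b = (-4/9, -5/3, -11/7)
c = (0, 1/2, 26/7)
Ac = (0, 0, 23/28)
Σ b_i: (-4/9)·1 + (-5/3)·1 + (-11/7)·1 = -232/63 ≠ 1 ⇒ order 0.

0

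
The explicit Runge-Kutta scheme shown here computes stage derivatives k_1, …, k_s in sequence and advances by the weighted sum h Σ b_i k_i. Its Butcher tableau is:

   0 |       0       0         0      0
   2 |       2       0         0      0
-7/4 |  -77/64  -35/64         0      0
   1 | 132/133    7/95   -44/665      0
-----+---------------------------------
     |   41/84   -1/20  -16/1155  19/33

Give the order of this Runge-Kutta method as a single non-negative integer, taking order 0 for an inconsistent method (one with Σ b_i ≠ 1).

4

b = (41/84, -1/20, -16/1155, 19/33)
c = (0, 2, -7/4, 1)
Ac = (0, 0, -35/32, 5/19)
Σ b_i: 41/84·1 + (-1/20)·1 + (-16/1155)·1 + 19/33·1 = 1 ✓
b·c: (-1/20)·2 + (-16/1155)·(-7/4) + 19/33·1 = 1/2 ✓
b·c²: (-1/20)·4 + (-16/1155)·49/16 + 19/33·1 = 1/3 ✓
b·Ac: (-16/1155)·(-35/32) + 19/33·5/19 = 1/6 ✓
b·c³: (-1/20)·8 + (-16/1155)·(-343/64) + 19/33·1 = 1/4 ✓
b·(c∘Ac): (-16/1155)·245/128 + 19/33·5/19 = 1/8 ✓
b·Ac²: (-16/1155)·(-35/16) + 19/33·7/76 = 1/12 ✓
b·A²c: 19/33·11/152 = 1/24 ✓; 4 stages ⇒ order 4.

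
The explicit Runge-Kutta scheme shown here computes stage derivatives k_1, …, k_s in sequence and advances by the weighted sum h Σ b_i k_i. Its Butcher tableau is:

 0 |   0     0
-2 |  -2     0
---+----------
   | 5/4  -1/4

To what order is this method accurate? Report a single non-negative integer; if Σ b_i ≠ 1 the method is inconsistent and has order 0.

b = (5/4, -1/4)
c = (0, -2)
Σ b_i: 5/4·1 + (-1/4)·1 = 1 ✓
b·c: (-1/4)·(-2) = 1/2 ✓; 2 stages ⇒ order 2.

2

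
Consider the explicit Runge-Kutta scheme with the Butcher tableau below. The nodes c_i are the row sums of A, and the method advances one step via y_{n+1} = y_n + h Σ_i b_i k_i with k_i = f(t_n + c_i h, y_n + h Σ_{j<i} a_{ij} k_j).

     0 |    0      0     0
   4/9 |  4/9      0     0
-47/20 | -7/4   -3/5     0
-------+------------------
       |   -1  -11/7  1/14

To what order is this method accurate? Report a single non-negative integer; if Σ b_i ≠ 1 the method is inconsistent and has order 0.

b = (-1, -11/7, 1/14)
c = (0, 4/9, -47/20)
Ac = (0, 0, -4/15)
Σ b_i: (-1)·1 + (-11/7)·1 + 1/14·1 = -5/2 ≠ 1 ⇒ order 0.

0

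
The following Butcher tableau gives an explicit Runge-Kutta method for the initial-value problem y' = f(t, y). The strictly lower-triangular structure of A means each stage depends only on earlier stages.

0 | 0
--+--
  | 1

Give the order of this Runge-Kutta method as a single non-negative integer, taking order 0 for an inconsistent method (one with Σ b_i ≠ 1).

b = (1)
c = (0)
Σ b_i: 1·1 = 1 ✓; 1 stage ⇒ order 1.

1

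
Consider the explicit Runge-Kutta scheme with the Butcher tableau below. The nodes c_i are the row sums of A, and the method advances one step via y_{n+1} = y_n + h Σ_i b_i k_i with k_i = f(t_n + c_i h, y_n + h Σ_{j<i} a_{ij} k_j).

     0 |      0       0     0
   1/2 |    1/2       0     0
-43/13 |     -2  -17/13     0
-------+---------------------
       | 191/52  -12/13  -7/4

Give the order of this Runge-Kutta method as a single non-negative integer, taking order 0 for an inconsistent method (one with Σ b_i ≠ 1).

1

b = (191/52, -12/13, -7/4)
c = (0, 1/2, -43/13)
Ac = (0, 0, -17/26)
Σ b_i: 191/52·1 + (-12/13)·1 + (-7/4)·1 = 1 ✓
b·c: (-12/13)·1/2 + (-7/4)·(-43/13) = 277/52 ≠ 1/2 ⇒ order 1.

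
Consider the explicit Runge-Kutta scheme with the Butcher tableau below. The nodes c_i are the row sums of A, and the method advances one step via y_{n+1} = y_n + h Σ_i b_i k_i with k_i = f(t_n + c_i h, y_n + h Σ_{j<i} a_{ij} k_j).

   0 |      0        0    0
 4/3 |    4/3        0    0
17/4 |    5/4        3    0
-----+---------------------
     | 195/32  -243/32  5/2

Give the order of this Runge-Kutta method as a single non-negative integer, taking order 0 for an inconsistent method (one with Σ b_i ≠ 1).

b = (195/32, -243/32, 5/2)
c = (0, 4/3, 17/4)
Ac = (0, 0, 4)
Σ b_i: 195/32·1 + (-243/32)·1 + 5/2·1 = 1 ✓
b·c: (-243/32)·4/3 + 5/2·17/4 = 1/2 ✓
b·c²: (-243/32)·16/9 + 5/2·289/16 = 1013/32 ≠ 1/3 ⇒ order 2.
b·Ac: 5/2·4 = 10 ≠ 1/6

2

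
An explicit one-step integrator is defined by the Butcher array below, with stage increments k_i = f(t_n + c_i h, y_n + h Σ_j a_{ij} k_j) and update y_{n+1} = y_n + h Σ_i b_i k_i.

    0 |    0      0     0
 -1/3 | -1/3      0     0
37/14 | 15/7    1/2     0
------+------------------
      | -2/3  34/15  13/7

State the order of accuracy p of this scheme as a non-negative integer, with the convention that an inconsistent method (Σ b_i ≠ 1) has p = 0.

0

b = (-2/3, 34/15, 13/7)
c = (0, -1/3, 37/14)
Ac = (0, 0, -1/6)
Σ b_i: (-2/3)·1 + 34/15·1 + 13/7·1 = 121/35 ≠ 1 ⇒ order 0.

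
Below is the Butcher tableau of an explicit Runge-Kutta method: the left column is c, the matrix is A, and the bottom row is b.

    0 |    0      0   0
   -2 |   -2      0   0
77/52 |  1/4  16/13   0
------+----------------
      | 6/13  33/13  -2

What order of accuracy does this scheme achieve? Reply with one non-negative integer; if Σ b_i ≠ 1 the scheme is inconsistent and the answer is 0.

1

b = (6/13, 33/13, -2)
c = (0, -2, 77/52)
Ac = (0, 0, -32/13)
Σ b_i: 6/13·1 + 33/13·1 + (-2)·1 = 1 ✓
b·c: 33/13·(-2) + (-2)·77/52 = -209/26 ≠ 1/2 ⇒ order 1.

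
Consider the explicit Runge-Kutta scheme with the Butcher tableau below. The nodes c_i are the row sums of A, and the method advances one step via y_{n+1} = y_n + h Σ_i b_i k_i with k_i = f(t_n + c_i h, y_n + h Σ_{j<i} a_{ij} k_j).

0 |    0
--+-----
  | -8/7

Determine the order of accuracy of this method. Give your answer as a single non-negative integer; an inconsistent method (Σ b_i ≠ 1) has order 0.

0

b = (-8/7)
c = (0)
Σ b_i: (-8/7)·1 = -8/7 ≠ 1 ⇒ order 0.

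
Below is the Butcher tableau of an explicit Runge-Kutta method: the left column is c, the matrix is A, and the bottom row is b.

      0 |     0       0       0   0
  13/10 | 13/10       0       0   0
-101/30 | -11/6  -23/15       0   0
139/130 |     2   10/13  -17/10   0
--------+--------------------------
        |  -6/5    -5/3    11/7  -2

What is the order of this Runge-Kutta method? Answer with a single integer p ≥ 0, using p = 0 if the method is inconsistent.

b = (-6/5, -5/3, 11/7, -2)
c = (0, 13/10, -101/30, 139/130)
Ac = (0, 0, -299/150, 2017/300)
Σ b_i: (-6/5)·1 + (-5/3)·1 + 11/7·1 + (-2)·1 = -346/105 ≠ 1 ⇒ order 0.

0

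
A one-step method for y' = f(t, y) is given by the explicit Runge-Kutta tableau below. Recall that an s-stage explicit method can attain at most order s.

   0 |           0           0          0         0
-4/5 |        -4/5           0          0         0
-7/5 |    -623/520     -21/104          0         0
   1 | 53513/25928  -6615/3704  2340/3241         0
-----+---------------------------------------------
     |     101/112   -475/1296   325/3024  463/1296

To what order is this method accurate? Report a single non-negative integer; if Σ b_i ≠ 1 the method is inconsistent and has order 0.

4

b = (101/112, -475/1296, 325/3024, 463/1296)
c = (0, -4/5, -7/5, 1)
Ac = (0, 0, 21/130, 387/926)
Σ b_i: 101/112·1 + (-475/1296)·1 + 325/3024·1 + 463/1296·1 = 1 ✓
b·c: (-475/1296)·(-4/5) + 325/3024·(-7/5) + 463/1296·1 = 1/2 ✓
b·c²: (-475/1296)·16/25 + 325/3024·49/25 + 463/1296·1 = 1/3 ✓
b·Ac: 325/3024·21/130 + 463/1296·387/926 = 1/6 ✓
b·c³: (-475/1296)·(-64/125) + 325/3024·(-343/125) + 463/1296·1 = 1/4 ✓
b·(c∘Ac): 325/3024·(-147/650) + 463/1296·387/926 = 1/8 ✓
b·Ac²: 325/3024·(-42/325) + 463/1296·126/463 = 1/12 ✓
b·A²c: 463/1296·54/463 = 1/24 ✓; 4 stages ⇒ order 4.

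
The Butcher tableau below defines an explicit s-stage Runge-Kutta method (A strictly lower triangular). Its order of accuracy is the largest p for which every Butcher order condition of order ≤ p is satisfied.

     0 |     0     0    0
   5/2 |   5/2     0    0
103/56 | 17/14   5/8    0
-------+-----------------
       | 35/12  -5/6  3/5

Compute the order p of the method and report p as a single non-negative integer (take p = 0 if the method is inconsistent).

b = (35/12, -5/6, 3/5)
c = (0, 5/2, 103/56)
Ac = (0, 0, 25/16)
Σ b_i: 35/12·1 + (-5/6)·1 + 3/5·1 = 161/60 ≠ 1 ⇒ order 0.

0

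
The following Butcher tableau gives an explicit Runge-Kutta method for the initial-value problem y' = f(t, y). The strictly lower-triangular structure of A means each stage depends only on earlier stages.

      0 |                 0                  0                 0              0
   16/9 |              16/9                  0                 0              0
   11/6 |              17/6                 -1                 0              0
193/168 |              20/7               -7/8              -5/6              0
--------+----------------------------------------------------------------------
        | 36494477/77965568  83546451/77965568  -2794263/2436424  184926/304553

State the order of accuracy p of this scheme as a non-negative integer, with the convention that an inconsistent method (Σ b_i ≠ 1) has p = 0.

b = (36494477/77965568, 83546451/77965568, -2794263/2436424, 184926/304553)
c = (0, 16/9, 11/6, 193/168)
Ac = (0, 0, -16/9, -37/12)
Σ b_i: 36494477/77965568·1 + 83546451/77965568·1 + (-2794263/2436424)·1 + 184926/304553·1 = 1 ✓
b·c: 83546451/77965568·16/9 + (-2794263/2436424)·11/6 + 184926/304553·193/168 = 1/2 ✓
b·c²: 83546451/77965568·256/81 + (-2794263/2436424)·121/36 + 184926/304553·37249/28224 = 1/3 ✓
b·Ac: (-2794263/2436424)·(-16/9) + 184926/304553·(-37/12) = 1/6 ✓
b·c³: 83546451/77965568·4096/729 + (-2794263/2436424)·1331/216 + 184926/304553·7189057/4741632 = -1850700589/14735492352 ≠ 1/4 ⇒ order 3.
b·(c∘Ac): (-2794263/2436424)·(-88/27) + 184926/304553·(-7141/2016) = 69604627/43855632 ≠ 1/8
b·Ac²: (-2794263/2436424)·(-256/81) + 184926/304553·(-3607/648) = 8050541/32891724 ≠ 1/12
b·A²c: 184926/304553·40/27 = 2465680/2740977 ≠ 1/24

3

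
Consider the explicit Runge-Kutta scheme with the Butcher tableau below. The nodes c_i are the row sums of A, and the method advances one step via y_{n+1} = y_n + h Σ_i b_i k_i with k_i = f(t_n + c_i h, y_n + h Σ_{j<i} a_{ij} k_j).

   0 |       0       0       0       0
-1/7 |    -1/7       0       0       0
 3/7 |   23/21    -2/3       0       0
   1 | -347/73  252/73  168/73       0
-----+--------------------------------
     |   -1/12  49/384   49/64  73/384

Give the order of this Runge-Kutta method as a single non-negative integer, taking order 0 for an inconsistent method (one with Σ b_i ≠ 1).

4

b = (-1/12, 49/384, 49/64, 73/384)
c = (0, -1/7, 3/7, 1)
Ac = (0, 0, 2/21, 36/73)
Σ b_i: (-1/12)·1 + 49/384·1 + 49/64·1 + 73/384·1 = 1 ✓
b·c: 49/384·(-1/7) + 49/64·3/7 + 73/384·1 = 1/2 ✓
b·c²: 49/384·1/49 + 49/64·9/49 + 73/384·1 = 1/3 ✓
b·Ac: 49/64·2/21 + 73/384·36/73 = 1/6 ✓
b·c³: 49/384·(-1/343) + 49/64·27/343 + 73/384·1 = 1/4 ✓
b·(c∘Ac): 49/64·2/49 + 73/384·36/73 = 1/8 ✓
b·Ac²: 49/64·(-2/147) + 73/384·36/73 = 1/12 ✓
b·A²c: 73/384·16/73 = 1/24 ✓; 4 stages ⇒ order 4.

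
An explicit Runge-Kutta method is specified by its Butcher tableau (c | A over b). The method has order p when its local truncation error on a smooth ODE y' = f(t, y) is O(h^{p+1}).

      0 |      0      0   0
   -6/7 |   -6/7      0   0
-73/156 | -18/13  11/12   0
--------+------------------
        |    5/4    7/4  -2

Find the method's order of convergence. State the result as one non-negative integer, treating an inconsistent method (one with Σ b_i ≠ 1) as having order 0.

b = (5/4, 7/4, -2)
c = (0, -6/7, -73/156)
Ac = (0, 0, -11/14)
Σ b_i: 5/4·1 + 7/4·1 + (-2)·1 = 1 ✓
b·c: 7/4·(-6/7) + (-2)·(-73/156) = -22/39 ≠ 1/2 ⇒ order 1.

1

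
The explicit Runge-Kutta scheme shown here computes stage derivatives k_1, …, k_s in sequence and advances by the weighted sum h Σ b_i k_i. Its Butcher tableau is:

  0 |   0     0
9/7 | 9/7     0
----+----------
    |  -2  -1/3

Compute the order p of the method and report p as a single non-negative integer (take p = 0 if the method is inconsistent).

b = (-2, -1/3)
c = (0, 9/7)
Σ b_i: (-2)·1 + (-1/3)·1 = -7/3 ≠ 1 ⇒ order 0.

0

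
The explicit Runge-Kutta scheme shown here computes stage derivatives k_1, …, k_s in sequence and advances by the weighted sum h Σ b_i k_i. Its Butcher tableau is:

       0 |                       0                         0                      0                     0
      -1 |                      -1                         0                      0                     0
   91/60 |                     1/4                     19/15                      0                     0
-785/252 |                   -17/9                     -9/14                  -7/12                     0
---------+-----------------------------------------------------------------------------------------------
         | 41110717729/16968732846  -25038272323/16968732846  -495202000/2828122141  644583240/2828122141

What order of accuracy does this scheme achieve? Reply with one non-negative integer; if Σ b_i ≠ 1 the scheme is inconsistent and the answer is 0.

3

b = (41110717729/16968732846, -25038272323/16968732846, -495202000/2828122141, 644583240/2828122141)
c = (0, -1, 91/60, -785/252)
Ac = (0, 0, -19/15, -1219/5040)
Σ b_i: 41110717729/16968732846·1 + (-25038272323/16968732846)·1 + (-495202000/2828122141)·1 + 644583240/2828122141·1 = 1 ✓
b·c: (-25038272323/16968732846)·(-1) + (-495202000/2828122141)·91/60 + 644583240/2828122141·(-785/252) = 1/2 ✓
b·c²: (-25038272323/16968732846)·1 + (-495202000/2828122141)·8281/3600 + 644583240/2828122141·616225/63504 = 1/3 ✓
b·Ac: (-495202000/2828122141)·(-19/15) + 644583240/2828122141·(-1219/5040) = 1/6 ✓
b·c³: (-25038272323/16968732846)·(-1) + (-495202000/2828122141)·753571/216000 + 644583240/2828122141·(-483736625/16003008) = -5945287183663/986797079352 ≠ 1/4 ⇒ order 3.
b·(c∘Ac): (-495202000/2828122141)·(-1729/900) + 644583240/2828122141·191383/254016 = 103462971655/203624794152 ≠ 1/8
b·Ac²: (-495202000/2828122141)·19/15 + 644583240/2828122141·(-600169/302400) = -5866311077/8701914280 ≠ 1/12
b·A²c: 644583240/2828122141·133/180 = 476275394/2828122141 ≠ 1/24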